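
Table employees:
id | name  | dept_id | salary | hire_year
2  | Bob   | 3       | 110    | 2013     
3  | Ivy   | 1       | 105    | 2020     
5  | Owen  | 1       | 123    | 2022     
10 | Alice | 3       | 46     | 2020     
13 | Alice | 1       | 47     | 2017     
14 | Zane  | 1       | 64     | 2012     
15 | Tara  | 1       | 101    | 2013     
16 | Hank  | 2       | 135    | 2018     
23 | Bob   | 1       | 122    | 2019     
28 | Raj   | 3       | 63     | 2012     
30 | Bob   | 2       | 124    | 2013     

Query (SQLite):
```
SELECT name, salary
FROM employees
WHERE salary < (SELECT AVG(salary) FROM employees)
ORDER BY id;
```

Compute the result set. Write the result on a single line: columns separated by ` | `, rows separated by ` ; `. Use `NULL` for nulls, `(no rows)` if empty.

Alice | 46 ; Alice | 47 ; Zane | 64 ; Raj | 63

Scalar subquery: AVG(salary) over all employees rows = 94.545455 (≈; comparison uses full precision).
Keep rows where salary < that value.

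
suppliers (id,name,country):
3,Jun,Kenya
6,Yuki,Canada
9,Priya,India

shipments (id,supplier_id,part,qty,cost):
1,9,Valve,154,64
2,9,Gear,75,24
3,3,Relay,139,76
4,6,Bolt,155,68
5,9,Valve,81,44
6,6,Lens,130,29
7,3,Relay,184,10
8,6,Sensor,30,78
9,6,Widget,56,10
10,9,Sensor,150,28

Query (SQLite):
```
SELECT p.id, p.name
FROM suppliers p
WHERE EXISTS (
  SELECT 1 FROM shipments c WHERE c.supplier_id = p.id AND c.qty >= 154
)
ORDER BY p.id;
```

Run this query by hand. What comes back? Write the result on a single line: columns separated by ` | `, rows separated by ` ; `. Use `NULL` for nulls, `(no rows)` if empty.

For each suppliers row, check whether any shipments with matching supplier_id has qty >= 154.
Keep rows where that is true.

3 | Jun ; 6 | Yuki ; 9 | Priya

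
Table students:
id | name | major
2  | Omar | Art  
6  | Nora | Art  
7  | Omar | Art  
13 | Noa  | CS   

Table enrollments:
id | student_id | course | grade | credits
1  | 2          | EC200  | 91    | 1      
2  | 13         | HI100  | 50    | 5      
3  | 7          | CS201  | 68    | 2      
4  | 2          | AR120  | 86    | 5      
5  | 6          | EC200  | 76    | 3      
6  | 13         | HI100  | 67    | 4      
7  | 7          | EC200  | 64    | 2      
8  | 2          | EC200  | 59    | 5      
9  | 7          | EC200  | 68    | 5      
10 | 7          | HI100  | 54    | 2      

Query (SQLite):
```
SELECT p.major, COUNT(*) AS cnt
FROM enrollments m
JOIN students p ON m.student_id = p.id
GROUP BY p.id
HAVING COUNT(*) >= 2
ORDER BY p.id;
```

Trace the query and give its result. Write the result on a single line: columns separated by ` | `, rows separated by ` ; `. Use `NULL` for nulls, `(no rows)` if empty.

Art | 3 ; Art | 4 ; CS | 2

Join each enrollments row to its students via student_id.
Group joined rows by students.id; compute COUNT(*) per group.
HAVING: keep groups with count ≥ 2.
  2: ids {1, 4, 8} → COUNT(*)=3
  6: ids {5} → COUNT(*)=1
  7: ids {3, 7, 9, 10} → COUNT(*)=4
  13: ids {2, 6} → COUNT(*)=2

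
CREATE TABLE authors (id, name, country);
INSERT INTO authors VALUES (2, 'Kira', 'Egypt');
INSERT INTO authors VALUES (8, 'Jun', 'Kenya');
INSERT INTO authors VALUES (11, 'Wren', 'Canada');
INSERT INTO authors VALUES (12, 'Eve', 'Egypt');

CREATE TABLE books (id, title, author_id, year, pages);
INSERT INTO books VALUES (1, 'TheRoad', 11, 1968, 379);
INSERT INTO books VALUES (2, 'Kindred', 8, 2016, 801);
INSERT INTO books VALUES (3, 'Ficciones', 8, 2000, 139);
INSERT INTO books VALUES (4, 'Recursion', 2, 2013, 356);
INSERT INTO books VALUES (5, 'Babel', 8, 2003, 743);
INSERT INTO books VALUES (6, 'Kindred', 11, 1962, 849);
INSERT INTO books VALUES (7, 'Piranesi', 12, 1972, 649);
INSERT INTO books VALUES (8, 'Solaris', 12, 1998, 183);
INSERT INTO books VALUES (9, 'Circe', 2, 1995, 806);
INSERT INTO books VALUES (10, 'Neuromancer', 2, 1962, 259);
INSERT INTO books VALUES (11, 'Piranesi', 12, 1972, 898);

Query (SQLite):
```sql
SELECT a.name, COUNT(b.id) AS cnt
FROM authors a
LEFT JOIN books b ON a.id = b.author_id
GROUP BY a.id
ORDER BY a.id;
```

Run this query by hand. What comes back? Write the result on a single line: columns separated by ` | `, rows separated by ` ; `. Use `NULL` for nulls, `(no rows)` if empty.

LEFT JOIN keeps every authors row; unmatched ones get NULL for books columns.
Group by authors.id and compute COUNT(b.id). COUNT(col) of an all-NULL group is 0.
  2: ids {4, 9, 10} → COUNT(b.id)=3
  8: ids {2, 3, 5} → COUNT(b.id)=3
  11: ids {1, 6} → COUNT(b.id)=2
  12: ids {7, 8, 11} → COUNT(b.id)=3

Kira | 3 ; Jun | 3 ; Wren | 2 ; Eve | 3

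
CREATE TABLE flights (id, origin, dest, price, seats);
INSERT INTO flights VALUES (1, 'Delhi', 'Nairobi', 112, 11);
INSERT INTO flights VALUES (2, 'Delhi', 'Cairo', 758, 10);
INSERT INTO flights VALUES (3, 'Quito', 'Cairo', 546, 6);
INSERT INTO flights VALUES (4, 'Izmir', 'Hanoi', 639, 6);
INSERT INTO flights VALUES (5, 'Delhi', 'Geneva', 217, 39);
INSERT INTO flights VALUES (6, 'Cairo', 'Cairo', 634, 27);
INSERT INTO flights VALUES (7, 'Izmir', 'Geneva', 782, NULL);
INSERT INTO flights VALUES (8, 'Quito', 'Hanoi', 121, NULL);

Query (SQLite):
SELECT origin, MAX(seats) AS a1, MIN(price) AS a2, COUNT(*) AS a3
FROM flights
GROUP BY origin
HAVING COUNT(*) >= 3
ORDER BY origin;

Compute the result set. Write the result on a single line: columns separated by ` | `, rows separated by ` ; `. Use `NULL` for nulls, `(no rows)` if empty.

Group flights by origin.
Per group compute: MAX(seats), MIN(price), COUNT(*).
HAVING: drop groups with fewer than 3 rows.
  Cairo: ids {6} → MAX(seats)=27, MIN(price)=634, COUNT(*)=1
  Delhi: ids {1, 2, 5} → MAX(seats)=39, MIN(price)=112, COUNT(*)=3
  Izmir: ids {4, 7} → MAX(seats)=6, MIN(price)=639, COUNT(*)=2
  Quito: ids {3, 8} → MAX(seats)=6, MIN(price)=121, COUNT(*)=2

Delhi | 39 | 112 | 3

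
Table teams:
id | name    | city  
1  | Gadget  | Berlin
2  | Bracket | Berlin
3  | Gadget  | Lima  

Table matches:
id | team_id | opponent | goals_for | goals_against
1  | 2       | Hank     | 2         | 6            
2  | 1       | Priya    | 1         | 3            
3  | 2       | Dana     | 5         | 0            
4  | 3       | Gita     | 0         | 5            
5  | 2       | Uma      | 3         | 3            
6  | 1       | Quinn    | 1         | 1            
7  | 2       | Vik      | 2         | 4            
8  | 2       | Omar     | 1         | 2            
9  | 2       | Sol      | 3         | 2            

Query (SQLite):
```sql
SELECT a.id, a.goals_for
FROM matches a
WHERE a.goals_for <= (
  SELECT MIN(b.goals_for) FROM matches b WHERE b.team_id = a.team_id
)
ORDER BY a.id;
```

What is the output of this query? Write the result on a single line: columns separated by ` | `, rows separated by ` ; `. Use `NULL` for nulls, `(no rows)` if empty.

For each matches row a, compute MIN(goals_for) over rows sharing a.team_id.
Keep row a if a.goals_for <= that per-group MIN.
  team_id=1: MIN(goals_for) = 1
  team_id=2: MIN(goals_for) = 1
  team_id=3: MIN(goals_for) = 0

2 | 1 ; 4 | 0 ; 6 | 1 ; 8 | 1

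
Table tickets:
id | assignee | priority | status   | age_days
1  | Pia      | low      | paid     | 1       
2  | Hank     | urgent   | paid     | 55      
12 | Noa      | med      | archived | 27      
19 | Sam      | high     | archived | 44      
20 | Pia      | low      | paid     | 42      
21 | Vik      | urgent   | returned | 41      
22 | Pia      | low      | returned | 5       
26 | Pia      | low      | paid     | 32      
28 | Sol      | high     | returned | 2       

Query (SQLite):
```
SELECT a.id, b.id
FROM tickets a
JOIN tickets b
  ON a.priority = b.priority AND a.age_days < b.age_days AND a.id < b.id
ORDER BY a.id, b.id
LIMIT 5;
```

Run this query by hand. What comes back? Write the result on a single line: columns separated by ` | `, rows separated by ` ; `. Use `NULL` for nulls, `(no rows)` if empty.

1 | 20 ; 1 | 22 ; 1 | 26 ; 22 | 26

Pairs (a,b) with same priority, a.age_days < b.age_days, a.id < b.id.
priority groups: high:{19,28} low:{1,20,22,26} med:{12} urgent:{2,21}
Ordered by (a.id, b.id); first 5.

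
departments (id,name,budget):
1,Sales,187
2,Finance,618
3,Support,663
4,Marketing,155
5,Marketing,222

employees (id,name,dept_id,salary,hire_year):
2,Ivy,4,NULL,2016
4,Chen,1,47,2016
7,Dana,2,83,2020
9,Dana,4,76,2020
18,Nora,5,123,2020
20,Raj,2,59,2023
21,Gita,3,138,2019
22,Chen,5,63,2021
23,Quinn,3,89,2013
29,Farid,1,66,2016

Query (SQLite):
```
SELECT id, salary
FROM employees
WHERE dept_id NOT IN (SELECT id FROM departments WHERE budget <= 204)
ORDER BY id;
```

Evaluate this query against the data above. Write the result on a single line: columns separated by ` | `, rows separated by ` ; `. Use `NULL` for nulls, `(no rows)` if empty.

7 | 83 ; 18 | 123 ; 20 | 59 ; 21 | 138 ; 22 | 63 ; 23 | 89

Inner query: departments.id where budget <= 204.
Outer: keep employees rows whose dept_id is not in that set.
Inner query → {1, 4}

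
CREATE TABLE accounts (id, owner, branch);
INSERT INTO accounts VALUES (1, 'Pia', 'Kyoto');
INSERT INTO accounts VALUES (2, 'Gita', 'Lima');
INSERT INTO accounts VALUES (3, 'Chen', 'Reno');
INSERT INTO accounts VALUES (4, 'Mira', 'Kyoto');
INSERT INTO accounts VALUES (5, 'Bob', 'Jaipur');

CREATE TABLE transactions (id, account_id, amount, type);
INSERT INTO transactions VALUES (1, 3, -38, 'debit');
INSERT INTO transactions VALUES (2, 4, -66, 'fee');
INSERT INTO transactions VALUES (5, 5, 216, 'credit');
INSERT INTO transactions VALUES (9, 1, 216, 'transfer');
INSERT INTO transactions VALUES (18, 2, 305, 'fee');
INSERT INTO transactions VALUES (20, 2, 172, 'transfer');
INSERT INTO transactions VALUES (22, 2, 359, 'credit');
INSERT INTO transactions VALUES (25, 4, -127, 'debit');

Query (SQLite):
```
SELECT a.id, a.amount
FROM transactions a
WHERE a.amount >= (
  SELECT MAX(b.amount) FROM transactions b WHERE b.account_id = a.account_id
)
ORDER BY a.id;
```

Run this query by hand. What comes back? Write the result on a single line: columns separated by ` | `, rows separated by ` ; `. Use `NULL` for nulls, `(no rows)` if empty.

1 | -38 ; 2 | -66 ; 5 | 216 ; 9 | 216 ; 22 | 359

For each transactions row a, compute MAX(amount) over rows sharing a.account_id.
Keep row a if a.amount >= that per-group MAX.
  account_id=1: MAX(amount) = 216
  account_id=2: MAX(amount) = 359
  account_id=3: MAX(amount) = -38
  account_id=4: MAX(amount) = -66
  account_id=5: MAX(amount) = 216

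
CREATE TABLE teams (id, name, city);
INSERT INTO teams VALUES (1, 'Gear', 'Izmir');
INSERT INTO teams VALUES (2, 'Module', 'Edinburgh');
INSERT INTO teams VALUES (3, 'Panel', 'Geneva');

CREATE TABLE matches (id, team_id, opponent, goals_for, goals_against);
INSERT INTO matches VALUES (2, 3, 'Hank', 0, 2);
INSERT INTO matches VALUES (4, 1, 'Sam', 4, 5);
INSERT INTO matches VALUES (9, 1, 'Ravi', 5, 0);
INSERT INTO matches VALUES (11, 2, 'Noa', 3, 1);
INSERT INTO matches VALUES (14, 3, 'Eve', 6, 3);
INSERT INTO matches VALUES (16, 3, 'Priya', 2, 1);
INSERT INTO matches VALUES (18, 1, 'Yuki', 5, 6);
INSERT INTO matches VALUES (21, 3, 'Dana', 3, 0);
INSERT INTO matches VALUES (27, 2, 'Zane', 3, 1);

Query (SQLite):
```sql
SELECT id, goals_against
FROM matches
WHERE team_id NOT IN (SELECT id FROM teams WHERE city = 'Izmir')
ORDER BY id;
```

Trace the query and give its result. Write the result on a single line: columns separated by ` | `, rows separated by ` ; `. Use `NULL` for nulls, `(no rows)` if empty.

2 | 2 ; 11 | 1 ; 14 | 3 ; 16 | 1 ; 21 | 0 ; 27 | 1

Inner query: teams.id where city = 'Izmir'.
Outer: keep matches rows whose team_id is not in that set.
Inner query → {1}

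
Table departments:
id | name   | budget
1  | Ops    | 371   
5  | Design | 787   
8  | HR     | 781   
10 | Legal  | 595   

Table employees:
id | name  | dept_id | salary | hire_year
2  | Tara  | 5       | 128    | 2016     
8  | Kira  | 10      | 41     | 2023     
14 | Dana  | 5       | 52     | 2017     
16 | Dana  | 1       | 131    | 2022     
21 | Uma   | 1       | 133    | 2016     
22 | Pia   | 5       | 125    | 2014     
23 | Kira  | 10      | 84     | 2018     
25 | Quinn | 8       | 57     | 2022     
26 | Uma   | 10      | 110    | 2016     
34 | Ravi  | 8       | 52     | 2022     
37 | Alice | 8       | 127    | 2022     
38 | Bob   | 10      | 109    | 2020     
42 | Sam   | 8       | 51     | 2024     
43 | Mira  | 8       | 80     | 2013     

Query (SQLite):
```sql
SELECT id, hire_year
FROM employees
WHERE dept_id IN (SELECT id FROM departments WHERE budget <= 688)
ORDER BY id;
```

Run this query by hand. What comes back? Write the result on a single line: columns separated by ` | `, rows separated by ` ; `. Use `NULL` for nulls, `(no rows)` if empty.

8 | 2023 ; 16 | 2022 ; 21 | 2016 ; 23 | 2018 ; 26 | 2016 ; 38 | 2020

Inner query: departments.id where budget <= 688.
Outer: keep employees rows whose dept_id is in that set.
Inner query → {1, 10}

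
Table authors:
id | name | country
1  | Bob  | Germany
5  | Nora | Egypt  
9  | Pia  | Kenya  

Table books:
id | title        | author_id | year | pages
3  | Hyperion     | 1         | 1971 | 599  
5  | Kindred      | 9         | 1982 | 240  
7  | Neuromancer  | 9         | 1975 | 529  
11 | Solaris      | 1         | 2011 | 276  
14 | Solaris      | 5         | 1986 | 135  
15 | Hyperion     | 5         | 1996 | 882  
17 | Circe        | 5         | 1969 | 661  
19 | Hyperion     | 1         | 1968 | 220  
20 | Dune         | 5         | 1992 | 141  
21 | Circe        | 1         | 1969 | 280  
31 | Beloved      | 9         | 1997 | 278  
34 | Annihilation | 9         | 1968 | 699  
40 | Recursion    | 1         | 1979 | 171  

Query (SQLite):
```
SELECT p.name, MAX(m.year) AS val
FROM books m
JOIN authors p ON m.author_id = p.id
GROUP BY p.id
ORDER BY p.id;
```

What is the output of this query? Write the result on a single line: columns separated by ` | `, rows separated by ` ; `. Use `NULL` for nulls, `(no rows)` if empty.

Join each books row to its authors via author_id.
Group joined rows by authors.id; compute MAX(m.year) per group.
  1: ids {3, 11, 19, 21, 40} → MAX(m.year)=2011
  5: ids {14, 15, 17, 20} → MAX(m.year)=1996
  9: ids {5, 7, 31, 34} → MAX(m.year)=1997

Bob | 2011 ; Nora | 1996 ; Pia | 1997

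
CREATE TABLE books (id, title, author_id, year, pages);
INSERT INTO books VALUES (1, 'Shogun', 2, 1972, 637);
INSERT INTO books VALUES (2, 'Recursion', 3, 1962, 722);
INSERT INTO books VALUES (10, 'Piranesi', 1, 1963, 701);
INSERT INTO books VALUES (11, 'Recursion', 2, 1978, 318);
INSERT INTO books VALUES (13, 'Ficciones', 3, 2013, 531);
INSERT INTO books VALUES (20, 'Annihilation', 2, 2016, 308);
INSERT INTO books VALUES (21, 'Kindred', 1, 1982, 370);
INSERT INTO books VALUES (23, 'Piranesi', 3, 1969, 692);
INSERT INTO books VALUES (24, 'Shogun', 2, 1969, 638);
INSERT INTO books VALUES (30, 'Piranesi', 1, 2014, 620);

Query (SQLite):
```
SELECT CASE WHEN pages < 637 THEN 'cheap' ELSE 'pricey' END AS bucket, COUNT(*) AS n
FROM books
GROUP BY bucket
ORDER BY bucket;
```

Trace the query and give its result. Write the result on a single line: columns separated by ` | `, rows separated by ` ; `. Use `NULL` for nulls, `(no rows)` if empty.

Bucket rows by pages < 637 → 'cheap' else 'pricey'; count each bucket.

cheap | 5 ; pricey | 5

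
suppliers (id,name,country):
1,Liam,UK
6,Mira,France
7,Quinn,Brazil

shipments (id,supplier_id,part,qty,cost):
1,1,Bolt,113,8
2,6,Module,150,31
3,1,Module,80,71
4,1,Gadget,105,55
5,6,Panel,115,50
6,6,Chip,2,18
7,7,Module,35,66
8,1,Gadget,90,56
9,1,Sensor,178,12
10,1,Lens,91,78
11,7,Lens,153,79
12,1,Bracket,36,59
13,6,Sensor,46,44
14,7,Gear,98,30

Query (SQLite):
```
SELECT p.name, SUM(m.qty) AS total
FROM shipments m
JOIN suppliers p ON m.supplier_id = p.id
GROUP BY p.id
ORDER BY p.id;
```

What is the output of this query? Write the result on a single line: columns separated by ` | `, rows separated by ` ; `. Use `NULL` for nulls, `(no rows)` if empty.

Liam | 693 ; Mira | 313 ; Quinn | 286

Join each shipments row to its suppliers via supplier_id.
Group joined rows by suppliers.id; compute SUM(m.qty) per group.
  1: ids {1, 3, 4, 8, 9, 10, 12} → SUM(m.qty)=693
  6: ids {2, 5, 6, 13} → SUM(m.qty)=313
  7: ids {7, 11, 14} → SUM(m.qty)=286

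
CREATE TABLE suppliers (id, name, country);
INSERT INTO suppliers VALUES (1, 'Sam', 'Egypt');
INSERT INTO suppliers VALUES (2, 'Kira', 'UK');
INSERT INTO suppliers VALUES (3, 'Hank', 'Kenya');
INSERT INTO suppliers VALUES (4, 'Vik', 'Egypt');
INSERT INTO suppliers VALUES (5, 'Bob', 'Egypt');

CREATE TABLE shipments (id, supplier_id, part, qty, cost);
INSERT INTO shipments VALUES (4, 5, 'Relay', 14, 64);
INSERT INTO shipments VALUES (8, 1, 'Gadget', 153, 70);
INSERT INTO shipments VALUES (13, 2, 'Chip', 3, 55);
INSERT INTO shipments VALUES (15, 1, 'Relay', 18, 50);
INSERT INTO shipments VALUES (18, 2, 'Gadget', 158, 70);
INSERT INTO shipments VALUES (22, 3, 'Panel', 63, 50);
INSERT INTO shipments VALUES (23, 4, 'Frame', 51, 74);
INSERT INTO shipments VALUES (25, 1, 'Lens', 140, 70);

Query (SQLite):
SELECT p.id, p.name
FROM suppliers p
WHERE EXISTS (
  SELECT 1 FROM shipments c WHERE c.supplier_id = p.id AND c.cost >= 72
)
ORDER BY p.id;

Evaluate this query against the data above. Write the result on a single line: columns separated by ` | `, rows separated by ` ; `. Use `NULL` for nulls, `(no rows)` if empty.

4 | Vik

For each suppliers row, check whether any shipments with matching supplier_id has cost >= 72.
Keep rows where that is true.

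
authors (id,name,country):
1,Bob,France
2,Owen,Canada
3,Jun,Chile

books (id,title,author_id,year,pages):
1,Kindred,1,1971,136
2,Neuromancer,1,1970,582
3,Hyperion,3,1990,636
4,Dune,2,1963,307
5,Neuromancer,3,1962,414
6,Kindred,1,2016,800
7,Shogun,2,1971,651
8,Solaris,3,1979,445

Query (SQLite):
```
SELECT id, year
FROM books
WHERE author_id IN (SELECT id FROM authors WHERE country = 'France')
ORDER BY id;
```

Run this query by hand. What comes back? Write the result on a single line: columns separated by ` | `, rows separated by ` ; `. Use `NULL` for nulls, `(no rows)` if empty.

Inner query: authors.id where country = 'France'.
Outer: keep books rows whose author_id is in that set.
Inner query → {1}

1 | 1971 ; 2 | 1970 ; 6 | 2016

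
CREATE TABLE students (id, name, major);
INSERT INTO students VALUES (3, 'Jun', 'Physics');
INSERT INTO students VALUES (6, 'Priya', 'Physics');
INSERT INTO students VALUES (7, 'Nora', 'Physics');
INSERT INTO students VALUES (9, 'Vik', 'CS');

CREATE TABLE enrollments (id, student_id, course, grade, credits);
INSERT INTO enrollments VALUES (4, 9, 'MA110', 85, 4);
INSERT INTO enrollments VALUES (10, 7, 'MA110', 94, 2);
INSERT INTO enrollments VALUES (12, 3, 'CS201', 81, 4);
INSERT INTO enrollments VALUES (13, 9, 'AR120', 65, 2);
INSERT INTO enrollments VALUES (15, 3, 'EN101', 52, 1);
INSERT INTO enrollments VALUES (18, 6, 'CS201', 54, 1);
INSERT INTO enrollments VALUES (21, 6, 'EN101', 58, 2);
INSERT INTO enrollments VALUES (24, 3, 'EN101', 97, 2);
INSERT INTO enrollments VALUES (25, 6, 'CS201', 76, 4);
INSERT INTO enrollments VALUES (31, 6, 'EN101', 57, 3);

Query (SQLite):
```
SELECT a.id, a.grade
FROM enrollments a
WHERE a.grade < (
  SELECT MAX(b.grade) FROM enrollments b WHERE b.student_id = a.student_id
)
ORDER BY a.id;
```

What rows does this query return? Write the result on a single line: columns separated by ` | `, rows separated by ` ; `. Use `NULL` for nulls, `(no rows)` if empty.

For each enrollments row a, compute MAX(grade) over rows sharing a.student_id.
Keep row a if a.grade < that per-group MAX.
  student_id=3: MAX(grade) = 97
  student_id=6: MAX(grade) = 76
  student_id=7: MAX(grade) = 94
  student_id=9: MAX(grade) = 85

12 | 81 ; 13 | 65 ; 15 | 52 ; 18 | 54 ; 21 | 58 ; 31 | 57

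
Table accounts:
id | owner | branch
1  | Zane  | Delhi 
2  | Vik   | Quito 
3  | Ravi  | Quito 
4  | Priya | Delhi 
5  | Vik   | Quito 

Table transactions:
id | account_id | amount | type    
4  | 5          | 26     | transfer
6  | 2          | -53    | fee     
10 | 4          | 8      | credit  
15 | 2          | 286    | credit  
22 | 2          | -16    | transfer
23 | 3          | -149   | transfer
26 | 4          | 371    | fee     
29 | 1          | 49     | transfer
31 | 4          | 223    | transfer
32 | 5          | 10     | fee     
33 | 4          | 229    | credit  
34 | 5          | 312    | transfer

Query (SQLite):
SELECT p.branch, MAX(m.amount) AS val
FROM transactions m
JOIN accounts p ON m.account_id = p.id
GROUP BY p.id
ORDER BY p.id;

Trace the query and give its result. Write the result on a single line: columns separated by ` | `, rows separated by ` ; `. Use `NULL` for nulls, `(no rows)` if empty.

Join each transactions row to its accounts via account_id.
Group joined rows by accounts.id; compute MAX(m.amount) per group.
  1: ids {29} → MAX(m.amount)=49
  2: ids {6, 15, 22} → MAX(m.amount)=286
  3: ids {23} → MAX(m.amount)=-149
  4: ids {10, 26, 31, 33} → MAX(m.amount)=371
  5: ids {4, 32, 34} → MAX(m.amount)=312

Delhi | 49 ; Quito | 286 ; Quito | -149 ; Delhi | 371 ; Quito | 312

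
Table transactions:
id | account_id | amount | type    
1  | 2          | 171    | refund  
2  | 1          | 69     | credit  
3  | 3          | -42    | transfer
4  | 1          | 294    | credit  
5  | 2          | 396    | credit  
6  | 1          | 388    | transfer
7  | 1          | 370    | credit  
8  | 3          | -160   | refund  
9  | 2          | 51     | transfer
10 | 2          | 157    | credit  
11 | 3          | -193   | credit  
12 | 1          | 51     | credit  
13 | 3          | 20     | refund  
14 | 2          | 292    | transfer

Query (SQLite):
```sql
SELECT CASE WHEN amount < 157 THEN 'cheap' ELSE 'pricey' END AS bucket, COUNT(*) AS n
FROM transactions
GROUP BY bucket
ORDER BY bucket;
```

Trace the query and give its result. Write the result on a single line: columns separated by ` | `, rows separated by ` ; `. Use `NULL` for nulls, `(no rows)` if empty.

cheap | 7 ; pricey | 7

Bucket rows by amount < 157 → 'cheap' else 'pricey'; count each bucket.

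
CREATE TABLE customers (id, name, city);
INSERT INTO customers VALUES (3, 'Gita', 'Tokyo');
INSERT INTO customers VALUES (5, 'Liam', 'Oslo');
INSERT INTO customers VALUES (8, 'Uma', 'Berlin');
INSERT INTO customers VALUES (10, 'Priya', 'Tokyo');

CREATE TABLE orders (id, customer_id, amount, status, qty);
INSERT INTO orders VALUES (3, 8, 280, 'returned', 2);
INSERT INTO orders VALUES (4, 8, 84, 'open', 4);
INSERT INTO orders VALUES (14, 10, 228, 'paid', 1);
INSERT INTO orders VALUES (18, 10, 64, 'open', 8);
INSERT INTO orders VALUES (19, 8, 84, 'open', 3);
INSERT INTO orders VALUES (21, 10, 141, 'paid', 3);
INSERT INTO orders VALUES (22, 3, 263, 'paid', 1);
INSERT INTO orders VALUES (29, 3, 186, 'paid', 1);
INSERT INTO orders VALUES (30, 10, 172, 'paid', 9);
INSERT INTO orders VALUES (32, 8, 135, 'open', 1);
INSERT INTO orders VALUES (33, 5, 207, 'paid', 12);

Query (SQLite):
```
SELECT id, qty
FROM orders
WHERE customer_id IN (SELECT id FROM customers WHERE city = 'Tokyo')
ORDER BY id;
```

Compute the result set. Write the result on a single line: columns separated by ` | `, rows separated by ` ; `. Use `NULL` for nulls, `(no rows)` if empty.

14 | 1 ; 18 | 8 ; 21 | 3 ; 22 | 1 ; 29 | 1 ; 30 | 9

Inner query: customers.id where city = 'Tokyo'.
Outer: keep orders rows whose customer_id is in that set.
Inner query → {3, 10}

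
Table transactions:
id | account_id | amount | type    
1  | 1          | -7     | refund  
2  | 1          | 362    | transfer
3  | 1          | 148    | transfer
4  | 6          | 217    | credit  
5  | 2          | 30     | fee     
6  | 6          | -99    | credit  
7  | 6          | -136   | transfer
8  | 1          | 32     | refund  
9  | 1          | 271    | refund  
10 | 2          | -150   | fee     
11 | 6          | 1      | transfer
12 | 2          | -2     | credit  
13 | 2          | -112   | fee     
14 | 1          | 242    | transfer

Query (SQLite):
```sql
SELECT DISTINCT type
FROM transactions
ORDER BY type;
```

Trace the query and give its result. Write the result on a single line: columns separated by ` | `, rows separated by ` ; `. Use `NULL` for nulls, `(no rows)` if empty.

Collect distinct type values from transactions.

credit ; fee ; refund ; transfer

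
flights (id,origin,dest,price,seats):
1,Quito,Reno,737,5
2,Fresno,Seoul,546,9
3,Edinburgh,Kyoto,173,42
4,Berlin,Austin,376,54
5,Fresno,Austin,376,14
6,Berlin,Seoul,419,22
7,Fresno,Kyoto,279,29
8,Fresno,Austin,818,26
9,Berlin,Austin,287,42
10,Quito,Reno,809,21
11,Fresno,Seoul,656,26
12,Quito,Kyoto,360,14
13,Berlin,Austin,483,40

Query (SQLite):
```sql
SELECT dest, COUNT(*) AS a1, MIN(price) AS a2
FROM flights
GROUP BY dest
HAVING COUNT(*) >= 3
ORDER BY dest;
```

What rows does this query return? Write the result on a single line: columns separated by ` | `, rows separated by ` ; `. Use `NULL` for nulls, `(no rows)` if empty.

Group flights by dest.
Per group compute: COUNT(*), MIN(price).
HAVING: drop groups with fewer than 3 rows.
  Austin: ids {4, 5, 8, 9, 13} → COUNT(*)=5, MIN(price)=287
  Kyoto: ids {3, 7, 12} → COUNT(*)=3, MIN(price)=173
  Reno: ids {1, 10} → COUNT(*)=2, MIN(price)=737
  Seoul: ids {2, 6, 11} → COUNT(*)=3, MIN(price)=419

Austin | 5 | 287 ; Kyoto | 3 | 173 ; Seoul | 3 | 419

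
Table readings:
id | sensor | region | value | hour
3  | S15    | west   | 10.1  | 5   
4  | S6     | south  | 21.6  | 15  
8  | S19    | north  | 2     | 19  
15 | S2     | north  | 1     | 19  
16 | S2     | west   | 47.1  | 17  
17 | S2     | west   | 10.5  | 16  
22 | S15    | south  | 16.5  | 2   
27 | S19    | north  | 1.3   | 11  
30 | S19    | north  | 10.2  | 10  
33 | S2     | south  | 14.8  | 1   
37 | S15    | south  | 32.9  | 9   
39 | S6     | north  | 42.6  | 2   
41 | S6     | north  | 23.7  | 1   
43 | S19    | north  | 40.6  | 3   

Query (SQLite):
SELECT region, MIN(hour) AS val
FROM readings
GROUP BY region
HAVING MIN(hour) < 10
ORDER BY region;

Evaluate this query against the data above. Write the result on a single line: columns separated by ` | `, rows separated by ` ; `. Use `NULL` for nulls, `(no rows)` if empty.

Partition readings by region; compute MIN(hour) within each group.
HAVING: keep groups where MIN(hour) < 10.
  north: ids {8, 15, 27, 30, 39, 41, 43} → MIN(hour)=1
  south: ids {4, 22, 33, 37} → MIN(hour)=1
  west: ids {3, 16, 17} → MIN(hour)=5

north | 1 ; south | 1 ; west | 5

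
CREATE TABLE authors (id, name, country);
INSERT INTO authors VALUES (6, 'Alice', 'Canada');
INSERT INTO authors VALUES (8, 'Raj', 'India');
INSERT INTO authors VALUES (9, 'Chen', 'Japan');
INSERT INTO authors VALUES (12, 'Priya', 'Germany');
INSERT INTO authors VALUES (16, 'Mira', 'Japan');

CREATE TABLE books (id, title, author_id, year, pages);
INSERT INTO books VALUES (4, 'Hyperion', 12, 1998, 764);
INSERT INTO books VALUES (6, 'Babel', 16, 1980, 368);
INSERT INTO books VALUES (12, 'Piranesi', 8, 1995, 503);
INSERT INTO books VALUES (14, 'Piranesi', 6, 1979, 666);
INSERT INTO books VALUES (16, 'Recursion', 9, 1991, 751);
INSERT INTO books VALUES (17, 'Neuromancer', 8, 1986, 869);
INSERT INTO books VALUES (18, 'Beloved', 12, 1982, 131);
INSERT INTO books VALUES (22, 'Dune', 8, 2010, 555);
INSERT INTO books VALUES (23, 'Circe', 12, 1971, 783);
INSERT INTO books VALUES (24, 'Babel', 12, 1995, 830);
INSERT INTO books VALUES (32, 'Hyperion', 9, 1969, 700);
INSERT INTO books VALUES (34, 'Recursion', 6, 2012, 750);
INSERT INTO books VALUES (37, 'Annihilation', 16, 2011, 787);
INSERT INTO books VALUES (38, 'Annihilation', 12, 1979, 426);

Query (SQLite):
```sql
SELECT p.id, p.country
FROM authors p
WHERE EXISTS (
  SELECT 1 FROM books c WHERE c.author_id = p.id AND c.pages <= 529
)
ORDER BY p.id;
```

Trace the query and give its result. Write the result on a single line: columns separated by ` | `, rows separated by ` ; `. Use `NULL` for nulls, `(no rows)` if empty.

8 | India ; 12 | Germany ; 16 | Japan

For each authors row, check whether any books with matching author_id has pages <= 529.
Keep rows where that is true.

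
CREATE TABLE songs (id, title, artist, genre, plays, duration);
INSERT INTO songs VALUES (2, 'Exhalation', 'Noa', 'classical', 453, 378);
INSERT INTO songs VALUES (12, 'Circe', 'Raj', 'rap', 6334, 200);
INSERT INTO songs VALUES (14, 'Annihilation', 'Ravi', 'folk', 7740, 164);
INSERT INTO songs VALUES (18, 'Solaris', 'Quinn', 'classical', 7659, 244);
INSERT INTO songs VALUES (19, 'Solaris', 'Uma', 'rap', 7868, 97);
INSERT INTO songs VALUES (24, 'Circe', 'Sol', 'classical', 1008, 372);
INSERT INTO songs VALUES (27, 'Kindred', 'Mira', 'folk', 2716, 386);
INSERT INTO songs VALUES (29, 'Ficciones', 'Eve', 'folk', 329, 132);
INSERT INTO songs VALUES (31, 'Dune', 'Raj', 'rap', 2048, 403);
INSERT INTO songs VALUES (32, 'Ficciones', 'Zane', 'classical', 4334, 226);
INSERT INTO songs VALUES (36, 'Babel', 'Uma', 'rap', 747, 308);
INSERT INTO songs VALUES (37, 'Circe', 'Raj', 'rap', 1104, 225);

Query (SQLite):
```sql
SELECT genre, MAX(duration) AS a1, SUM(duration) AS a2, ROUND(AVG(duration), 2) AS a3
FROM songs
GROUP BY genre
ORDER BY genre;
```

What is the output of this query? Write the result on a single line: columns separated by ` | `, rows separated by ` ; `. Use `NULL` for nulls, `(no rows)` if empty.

classical | 378 | 1220 | 305 ; folk | 386 | 682 | 227.33 ; rap | 403 | 1233 | 246.6

Group songs by genre.
Per group compute: MAX(duration), SUM(duration), ROUND(AVG(duration), 2).
  classical: ids {2, 18, 24, 32} → MAX(duration)=378, SUM(duration)=1220, ROUND(AVG(duration), 2)=305
  folk: ids {14, 27, 29} → MAX(duration)=386, SUM(duration)=682, ROUND(AVG(duration), 2)=227.33
  rap: ids {12, 19, 31, 36, 37} → MAX(duration)=403, SUM(duration)=1233, ROUND(AVG(duration), 2)=246.6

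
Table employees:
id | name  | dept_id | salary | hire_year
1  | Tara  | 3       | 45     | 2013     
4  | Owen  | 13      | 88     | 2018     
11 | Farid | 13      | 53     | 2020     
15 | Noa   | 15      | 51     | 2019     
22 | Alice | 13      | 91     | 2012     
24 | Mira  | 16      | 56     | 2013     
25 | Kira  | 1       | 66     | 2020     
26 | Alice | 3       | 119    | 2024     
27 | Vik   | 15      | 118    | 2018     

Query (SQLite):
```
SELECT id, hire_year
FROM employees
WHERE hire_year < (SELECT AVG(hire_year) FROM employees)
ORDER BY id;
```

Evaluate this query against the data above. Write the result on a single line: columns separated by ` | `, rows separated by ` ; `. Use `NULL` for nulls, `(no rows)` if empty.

Scalar subquery: AVG(hire_year) over all employees rows = 2017.444444 (≈; comparison uses full precision).
Keep rows where hire_year < that value.

1 | 2013 ; 22 | 2012 ; 24 | 2013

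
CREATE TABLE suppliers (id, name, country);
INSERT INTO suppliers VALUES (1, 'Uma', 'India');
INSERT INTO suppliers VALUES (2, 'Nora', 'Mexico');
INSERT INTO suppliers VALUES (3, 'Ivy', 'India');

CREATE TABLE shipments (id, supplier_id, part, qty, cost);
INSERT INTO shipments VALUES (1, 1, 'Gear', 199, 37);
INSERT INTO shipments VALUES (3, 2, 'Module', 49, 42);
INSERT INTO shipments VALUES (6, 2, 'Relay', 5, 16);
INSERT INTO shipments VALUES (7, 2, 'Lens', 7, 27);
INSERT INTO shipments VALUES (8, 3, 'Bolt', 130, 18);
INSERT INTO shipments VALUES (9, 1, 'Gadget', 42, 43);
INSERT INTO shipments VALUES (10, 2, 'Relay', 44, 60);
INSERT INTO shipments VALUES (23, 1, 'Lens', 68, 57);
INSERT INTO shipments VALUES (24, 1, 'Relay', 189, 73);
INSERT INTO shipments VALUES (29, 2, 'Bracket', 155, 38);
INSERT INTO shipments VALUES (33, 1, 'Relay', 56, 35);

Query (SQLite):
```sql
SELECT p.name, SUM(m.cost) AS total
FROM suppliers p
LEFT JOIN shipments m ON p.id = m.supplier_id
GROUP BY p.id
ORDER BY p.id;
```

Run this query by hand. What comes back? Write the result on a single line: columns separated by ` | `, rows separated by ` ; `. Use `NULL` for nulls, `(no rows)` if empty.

Uma | 245 ; Nora | 183 ; Ivy | 18

LEFT JOIN keeps every suppliers row; unmatched ones get NULL for shipments columns.
Group by suppliers.id and compute SUM(m.cost). SUM over an all-NULL group is NULL.
  1: ids {1, 9, 23, 24, 33} → SUM(m.cost)=245
  2: ids {3, 6, 7, 10, 29} → SUM(m.cost)=183
  3: ids {8} → SUM(m.cost)=18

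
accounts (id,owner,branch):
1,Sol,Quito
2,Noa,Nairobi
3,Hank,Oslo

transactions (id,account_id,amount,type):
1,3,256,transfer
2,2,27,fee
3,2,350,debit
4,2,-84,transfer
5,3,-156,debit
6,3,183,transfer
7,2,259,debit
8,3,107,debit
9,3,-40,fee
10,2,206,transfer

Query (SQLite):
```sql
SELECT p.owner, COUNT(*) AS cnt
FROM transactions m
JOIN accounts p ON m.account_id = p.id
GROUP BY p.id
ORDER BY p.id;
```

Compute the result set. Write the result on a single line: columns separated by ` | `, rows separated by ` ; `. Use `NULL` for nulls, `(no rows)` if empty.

Noa | 5 ; Hank | 5

Join each transactions row to its accounts via account_id.
Group joined rows by accounts.id; compute COUNT(*) per group.
  2: ids {2, 3, 4, 7, 10} → COUNT(*)=5
  3: ids {1, 5, 6, 8, 9} → COUNT(*)=5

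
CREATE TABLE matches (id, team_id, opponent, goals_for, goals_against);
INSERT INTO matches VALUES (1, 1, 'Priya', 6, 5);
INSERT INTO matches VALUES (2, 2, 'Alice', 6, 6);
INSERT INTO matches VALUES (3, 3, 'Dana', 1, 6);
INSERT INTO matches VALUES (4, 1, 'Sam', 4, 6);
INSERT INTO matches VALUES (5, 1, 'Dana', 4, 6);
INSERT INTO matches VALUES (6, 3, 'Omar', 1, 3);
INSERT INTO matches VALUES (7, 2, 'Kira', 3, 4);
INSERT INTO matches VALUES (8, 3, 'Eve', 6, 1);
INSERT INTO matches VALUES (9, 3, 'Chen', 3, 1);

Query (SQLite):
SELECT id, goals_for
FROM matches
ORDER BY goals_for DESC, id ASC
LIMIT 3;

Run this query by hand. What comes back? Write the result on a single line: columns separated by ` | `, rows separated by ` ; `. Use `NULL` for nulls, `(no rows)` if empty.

Sort by goals_for desc, tiebreak id asc: (6, id=1), (6, id=2), (6, id=8), (4, id=4), (4, id=5), (3, id=7) …. Take first 3.

1 | 6 ; 2 | 6 ; 8 | 6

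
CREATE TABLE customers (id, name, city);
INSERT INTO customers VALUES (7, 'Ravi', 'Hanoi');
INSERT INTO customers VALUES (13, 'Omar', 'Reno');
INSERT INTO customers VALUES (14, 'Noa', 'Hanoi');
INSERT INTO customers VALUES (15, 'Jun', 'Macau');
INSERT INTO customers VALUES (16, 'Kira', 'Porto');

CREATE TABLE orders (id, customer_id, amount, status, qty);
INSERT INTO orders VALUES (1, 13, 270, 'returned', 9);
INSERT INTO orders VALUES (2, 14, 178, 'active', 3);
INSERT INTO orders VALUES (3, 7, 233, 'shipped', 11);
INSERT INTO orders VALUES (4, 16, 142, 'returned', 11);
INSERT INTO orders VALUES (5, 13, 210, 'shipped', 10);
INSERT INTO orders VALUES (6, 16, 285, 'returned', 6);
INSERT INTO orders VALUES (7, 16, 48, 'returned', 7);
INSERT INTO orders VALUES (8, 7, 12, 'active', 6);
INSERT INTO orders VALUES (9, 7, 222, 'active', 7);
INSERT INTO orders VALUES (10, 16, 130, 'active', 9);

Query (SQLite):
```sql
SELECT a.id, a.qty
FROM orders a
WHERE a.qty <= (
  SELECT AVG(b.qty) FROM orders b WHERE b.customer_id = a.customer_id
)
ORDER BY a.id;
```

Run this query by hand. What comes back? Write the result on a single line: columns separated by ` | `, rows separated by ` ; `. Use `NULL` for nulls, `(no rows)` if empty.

1 | 9 ; 2 | 3 ; 6 | 6 ; 7 | 7 ; 8 | 6 ; 9 | 7

For each orders row a, compute AVG(qty) over rows sharing a.customer_id.
Keep row a if a.qty <= that per-group AVG.
  customer_id=7: AVG(qty) = 8.0
  customer_id=13: AVG(qty) = 9.5
  customer_id=14: AVG(qty) = 3.0
  customer_id=16: AVG(qty) = 8.25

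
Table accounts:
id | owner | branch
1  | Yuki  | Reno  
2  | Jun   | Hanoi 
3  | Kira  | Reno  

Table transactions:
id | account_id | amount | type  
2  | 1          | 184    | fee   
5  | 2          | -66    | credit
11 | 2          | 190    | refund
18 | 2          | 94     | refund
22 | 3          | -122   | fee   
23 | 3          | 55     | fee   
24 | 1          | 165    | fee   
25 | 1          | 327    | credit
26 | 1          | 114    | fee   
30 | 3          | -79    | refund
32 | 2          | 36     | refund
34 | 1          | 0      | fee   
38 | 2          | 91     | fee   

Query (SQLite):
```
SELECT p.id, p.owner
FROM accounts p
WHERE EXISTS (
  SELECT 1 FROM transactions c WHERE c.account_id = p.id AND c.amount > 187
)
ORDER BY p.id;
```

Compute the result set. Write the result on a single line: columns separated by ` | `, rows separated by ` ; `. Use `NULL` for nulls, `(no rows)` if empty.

For each accounts row, check whether any transactions with matching account_id has amount > 187.
Keep rows where that is true.

1 | Yuki ; 2 | Jun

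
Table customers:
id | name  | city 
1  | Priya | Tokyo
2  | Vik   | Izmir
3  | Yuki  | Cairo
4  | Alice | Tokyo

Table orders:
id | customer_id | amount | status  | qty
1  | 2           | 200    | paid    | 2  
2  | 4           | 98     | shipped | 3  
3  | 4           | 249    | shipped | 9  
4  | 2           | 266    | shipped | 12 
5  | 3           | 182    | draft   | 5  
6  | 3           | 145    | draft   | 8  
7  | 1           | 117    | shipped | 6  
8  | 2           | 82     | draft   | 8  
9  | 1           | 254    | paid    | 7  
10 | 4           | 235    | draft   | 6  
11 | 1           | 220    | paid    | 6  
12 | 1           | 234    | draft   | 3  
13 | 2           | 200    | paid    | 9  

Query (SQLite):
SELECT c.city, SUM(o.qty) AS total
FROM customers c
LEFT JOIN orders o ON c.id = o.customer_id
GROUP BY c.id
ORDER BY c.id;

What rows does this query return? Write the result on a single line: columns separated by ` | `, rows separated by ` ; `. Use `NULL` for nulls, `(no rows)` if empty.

Tokyo | 22 ; Izmir | 31 ; Cairo | 13 ; Tokyo | 18

LEFT JOIN keeps every customers row; unmatched ones get NULL for orders columns.
Group by customers.id and compute SUM(o.qty). SUM over an all-NULL group is NULL.
  1: ids {7, 9, 11, 12} → SUM(o.qty)=22
  2: ids {1, 4, 8, 13} → SUM(o.qty)=31
  3: ids {5, 6} → SUM(o.qty)=13
  4: ids {2, 3, 10} → SUM(o.qty)=18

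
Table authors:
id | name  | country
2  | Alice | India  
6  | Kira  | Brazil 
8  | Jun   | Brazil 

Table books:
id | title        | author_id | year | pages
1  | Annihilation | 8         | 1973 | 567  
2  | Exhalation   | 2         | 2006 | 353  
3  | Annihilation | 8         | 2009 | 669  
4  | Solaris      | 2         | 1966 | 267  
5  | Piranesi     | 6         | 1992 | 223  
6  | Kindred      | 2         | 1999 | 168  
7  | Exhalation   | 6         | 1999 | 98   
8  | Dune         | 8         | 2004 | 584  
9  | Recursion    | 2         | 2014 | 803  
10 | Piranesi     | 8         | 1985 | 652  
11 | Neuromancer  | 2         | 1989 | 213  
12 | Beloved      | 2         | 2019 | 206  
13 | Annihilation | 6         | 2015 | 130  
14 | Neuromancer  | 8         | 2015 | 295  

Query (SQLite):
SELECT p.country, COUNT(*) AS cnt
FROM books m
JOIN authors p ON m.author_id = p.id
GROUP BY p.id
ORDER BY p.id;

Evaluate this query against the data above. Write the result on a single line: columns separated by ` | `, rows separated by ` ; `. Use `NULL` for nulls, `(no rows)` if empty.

India | 6 ; Brazil | 3 ; Brazil | 5

Join each books row to its authors via author_id.
Group joined rows by authors.id; compute COUNT(*) per group.
  2: ids {2, 4, 6, 9, 11, 12} → COUNT(*)=6
  6: ids {5, 7, 13} → COUNT(*)=3
  8: ids {1, 3, 8, 10, 14} → COUNT(*)=5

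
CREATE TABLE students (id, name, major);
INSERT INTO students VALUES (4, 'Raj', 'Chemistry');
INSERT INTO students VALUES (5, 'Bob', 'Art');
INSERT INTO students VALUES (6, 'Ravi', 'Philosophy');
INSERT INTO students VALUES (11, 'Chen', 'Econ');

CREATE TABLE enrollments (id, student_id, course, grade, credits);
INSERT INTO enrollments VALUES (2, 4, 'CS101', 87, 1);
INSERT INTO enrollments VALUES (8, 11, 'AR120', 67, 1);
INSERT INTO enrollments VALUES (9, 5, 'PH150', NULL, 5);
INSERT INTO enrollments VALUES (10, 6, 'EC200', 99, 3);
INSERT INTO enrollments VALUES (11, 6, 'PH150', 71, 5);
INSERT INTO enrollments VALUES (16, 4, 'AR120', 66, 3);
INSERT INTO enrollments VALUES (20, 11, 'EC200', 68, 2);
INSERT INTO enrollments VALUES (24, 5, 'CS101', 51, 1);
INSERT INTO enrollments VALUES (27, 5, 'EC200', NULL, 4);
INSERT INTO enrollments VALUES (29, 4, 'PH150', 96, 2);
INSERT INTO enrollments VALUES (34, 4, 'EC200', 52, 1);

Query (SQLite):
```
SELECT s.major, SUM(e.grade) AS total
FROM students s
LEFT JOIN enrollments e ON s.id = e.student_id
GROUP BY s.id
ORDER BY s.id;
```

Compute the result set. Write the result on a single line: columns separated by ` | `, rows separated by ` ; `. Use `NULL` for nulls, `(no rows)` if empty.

LEFT JOIN keeps every students row; unmatched ones get NULL for enrollments columns.
Group by students.id and compute SUM(e.grade). SUM over an all-NULL group is NULL.
  4: ids {2, 16, 29, 34} → SUM(e.grade)=301
  5: ids {9, 24, 27} → SUM(e.grade)=51
  6: ids {10, 11} → SUM(e.grade)=170
  11: ids {8, 20} → SUM(e.grade)=135

Chemistry | 301 ; Art | 51 ; Philosophy | 170 ; Econ | 135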